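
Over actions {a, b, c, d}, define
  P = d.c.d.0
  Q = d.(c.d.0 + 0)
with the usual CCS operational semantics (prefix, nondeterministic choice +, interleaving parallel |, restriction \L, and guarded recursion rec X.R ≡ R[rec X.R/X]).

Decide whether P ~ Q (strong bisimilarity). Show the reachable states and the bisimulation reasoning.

P ~ Q

P's transition system — 4 states:
  m0 = d.c.d.0 has moves =d=> m1
  m1 = c.d.0 has moves =c=> m2
  m2 = d.0 has moves =d=> m3
  m3 = 0 has moves ∅
Q's transition system — 4 states:
  n0 = d.(c.d.0 + 0) has moves =d=> n1
  n1 = c.d.0 + 0 has moves =c=> n2
  n2 = d.0 has moves =d=> n3
  n3 = 0 has moves ∅
Coarsest stable partition (strong bisimilarity classes):
  B0 = {m0, n0}
  B1 = {m1, n1}
  B2 = {m2, n2}
  B3 = {m3, n3}
m0 ∈ B0, n0 ∈ B0 → same block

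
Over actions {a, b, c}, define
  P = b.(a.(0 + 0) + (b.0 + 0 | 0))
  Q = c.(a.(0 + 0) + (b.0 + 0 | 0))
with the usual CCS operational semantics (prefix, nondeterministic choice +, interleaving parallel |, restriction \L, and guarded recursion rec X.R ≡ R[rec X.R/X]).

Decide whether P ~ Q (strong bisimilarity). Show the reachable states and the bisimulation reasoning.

not bisimilar

LTS(P): 4 reachable states
  s0 = b.(a.(0 + 0) + (b.0 + 0 | 0)) | ··b··> s1
  s1 = a.(0 + 0) + (b.0 + 0 | 0) | ··a··> s2, ··b··> s3
  s2 = 0 + 0 | deadlocked
  s3 = 0 | deadlocked
LTS(Q): 4 reachable states
  t0 = c.(a.(0 + 0) + (b.0 + 0 | 0)) | ··c··> t1
  t1 = a.(0 + 0) + (b.0 + 0 | 0) | ··a··> t2, ··b··> t3
  t2 = 0 + 0 | deadlocked
  t3 = 0 | deadlocked
Partition-refinement fixed point:
  B0 = {s0}
  B1 = {s1, t1}
  B2 = {s2, s3, t2, t3}
  B3 = {t0}
s0 ∈ B0, t0 ∈ B3 → different blocks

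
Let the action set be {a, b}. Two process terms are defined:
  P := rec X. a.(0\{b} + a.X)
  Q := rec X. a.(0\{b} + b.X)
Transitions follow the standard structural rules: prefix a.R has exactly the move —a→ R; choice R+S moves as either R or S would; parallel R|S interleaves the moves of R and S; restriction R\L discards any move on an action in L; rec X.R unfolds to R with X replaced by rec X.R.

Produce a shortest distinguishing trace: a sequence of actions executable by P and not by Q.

Reachable graph of P (2 states):
  m0 = rec X. a.(0\{b} + a.X) :: --a--▸ m1
  m1 = 0\{b} + a.(rec X. a.(0\{b} + a.X)) :: --a--▸ m0
Reachable graph of Q (2 states):
  n0 = rec X. a.(0\{b} + b.X) :: --a--▸ n1
  n1 = 0\{b} + b.(rec X. a.(0\{b} + b.X)) :: --b--▸ n0
Run σ = ⟨aa⟩ on P: start {m0}
  step 1 (a): {m1}
  step 2 (a): {m0}
  P completes σ.
Run σ = ⟨aa⟩ on Q: start {n0}
  step 1 (a): {n1}
  step 2 (a): no successor for Q

aa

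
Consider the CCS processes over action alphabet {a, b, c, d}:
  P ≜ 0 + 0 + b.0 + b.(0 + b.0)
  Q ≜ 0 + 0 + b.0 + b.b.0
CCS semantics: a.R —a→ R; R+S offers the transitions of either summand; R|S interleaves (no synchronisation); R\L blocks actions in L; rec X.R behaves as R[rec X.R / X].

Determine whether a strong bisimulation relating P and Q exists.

bisimilar

Reachable graph of P (3 states):
  m0 = 0 + 0 + b.0 + b.(0 + b.0) has moves -b-> m1, -b-> m2
  m1 = 0 has moves (no moves)
  m2 = 0 + b.0 has moves -b-> m1
Reachable graph of Q (3 states):
  n0 = 0 + 0 + b.0 + b.b.0 has moves -b-> n1, -b-> n2
  n1 = 0 has moves (no moves)
  n2 = b.0 has moves -b-> n1
Bisimilarity quotient blocks:
  B0 = {m0, n0}
  B1 = {m2, n2}
  B2 = {m1, n1}
m0 ∈ B0, n0 ∈ B0 → same block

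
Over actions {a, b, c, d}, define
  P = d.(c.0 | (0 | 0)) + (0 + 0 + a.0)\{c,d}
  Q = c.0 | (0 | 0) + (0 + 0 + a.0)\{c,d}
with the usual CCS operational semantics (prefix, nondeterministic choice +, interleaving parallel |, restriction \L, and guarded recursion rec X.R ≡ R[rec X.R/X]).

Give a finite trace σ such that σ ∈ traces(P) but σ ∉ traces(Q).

d

LTS(P): 4 reachable states
  p0 = d.(c.0 | (0 | 0)) + (0 + 0 + a.0)\{c,d} ⊢ =a=> p1, =d=> p2
  p1 = 0\{c,d} ⊢ ·
  p2 = c.0 | (0 | 0) ⊢ =c=> p3
  p3 = 0 | (0 | 0) ⊢ ·
LTS(Q): 3 reachable states
  q0 = c.0 | (0 | 0) + (0 + 0 + a.0)\{c,d} ⊢ =a=> q1, =c=> q2
  q1 = 0\{c,d} ⊢ ·
  q2 = 0 | (0 | 0) ⊢ ·
Trace ⟨d⟩ through P, begin at {p0}:
  [1] d ⇒ {p2}
  — P admits the full trace.
Trace ⟨d⟩ through Q, begin at {q0}:
  [1] d ⇒ no successor for Q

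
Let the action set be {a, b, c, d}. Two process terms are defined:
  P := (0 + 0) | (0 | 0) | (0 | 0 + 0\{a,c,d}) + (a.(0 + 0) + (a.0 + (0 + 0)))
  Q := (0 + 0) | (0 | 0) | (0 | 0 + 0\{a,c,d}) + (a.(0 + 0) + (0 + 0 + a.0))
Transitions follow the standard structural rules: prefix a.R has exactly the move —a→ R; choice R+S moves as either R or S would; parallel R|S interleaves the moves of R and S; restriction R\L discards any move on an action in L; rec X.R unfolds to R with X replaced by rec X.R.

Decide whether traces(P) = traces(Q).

traces(P) = traces(Q)

LTS(P): 3 reachable states
  s0 = (0 + 0) | (0 | 0) | (0 | 0 + 0\{a,c,d}) + (a.(0 + 0) + (a.0 + (0 + 0))) | —a→ s1, —a→ s2
  s1 = 0 | ∅
  s2 = 0 + 0 | ∅
LTS(Q): 3 reachable states
  t0 = (0 + 0) | (0 | 0) | (0 | 0 + 0\{a,c,d}) + (a.(0 + 0) + (0 + 0 + a.0)) | —a→ t1, —a→ t2
  t1 = 0 | ∅
  t2 = 0 + 0 | ∅
Bisimilarity quotient blocks:
  B0 = {s0, t0}
  B1 = {s1, s2, t1, t2}
s0 ∈ B0, t0 ∈ B0 → same block
Bisimilar ⇒ trace-equivalent.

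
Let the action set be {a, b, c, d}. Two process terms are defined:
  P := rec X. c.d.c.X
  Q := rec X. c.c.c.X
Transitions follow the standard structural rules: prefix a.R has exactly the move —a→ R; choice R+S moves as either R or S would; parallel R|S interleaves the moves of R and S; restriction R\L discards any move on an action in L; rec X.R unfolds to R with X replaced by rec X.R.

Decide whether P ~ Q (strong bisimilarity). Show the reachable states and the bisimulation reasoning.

LTS(P): 3 reachable states
  m0 = rec X. c.d.c.X :: =c=> m1
  m1 = d.c.(rec X. c.d.c.X) :: =d=> m2
  m2 = c.(rec X. c.d.c.X) :: =c=> m0
LTS(Q): 3 reachable states
  n0 = rec X. c.c.c.X :: =c=> n1
  n1 = c.c.(rec X. c.c.c.X) :: =c=> n2
  n2 = c.(rec X. c.c.c.X) :: =c=> n0
Partition-refinement fixed point:
  B0 = {m0}
  B1 = {m1}
  B2 = {m2}
  B3 = {n0, n1, n2}
m0 ∈ B0, n0 ∈ B3 → different blocks

P ≁ Q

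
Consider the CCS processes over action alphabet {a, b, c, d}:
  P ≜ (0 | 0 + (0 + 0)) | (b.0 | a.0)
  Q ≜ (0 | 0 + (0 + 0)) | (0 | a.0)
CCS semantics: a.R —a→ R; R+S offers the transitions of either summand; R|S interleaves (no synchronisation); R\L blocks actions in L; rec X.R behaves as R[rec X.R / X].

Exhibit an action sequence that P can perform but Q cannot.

b

P's transition system — 4 states:
  u0 = (0 | 0 + (0 + 0)) | (b.0 | a.0) ⊢ ··a··> u1, ··b··> u2
  u1 = (0 | 0 + (0 + 0)) | (b.0 | 0) ⊢ ··b··> u3
  u2 = (0 | 0 + (0 + 0)) | (0 | a.0) ⊢ ··a··> u3
  u3 = (0 | 0 + (0 + 0)) | (0 | 0) ⊢ stopped
Q's transition system — 2 states:
  v0 = (0 | 0 + (0 + 0)) | (0 | a.0) ⊢ ··a··> v1
  v1 = (0 | 0 + (0 + 0)) | (0 | 0) ⊢ stopped
Executing b from P (initial set {u0}):
  after b @ step 1: {u2}
  P completes σ.
Executing b from Q (initial set {v0}):
  after b @ step 1: ∅  — Q cannot continue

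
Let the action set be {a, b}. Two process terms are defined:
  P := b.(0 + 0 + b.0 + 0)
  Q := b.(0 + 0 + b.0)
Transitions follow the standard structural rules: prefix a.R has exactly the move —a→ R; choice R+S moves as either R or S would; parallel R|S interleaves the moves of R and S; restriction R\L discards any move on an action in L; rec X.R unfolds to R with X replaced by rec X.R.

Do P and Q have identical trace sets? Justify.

LTS(P): 3 reachable states
  p0 = b.(0 + 0 + b.0 + 0) :: —b→ p1
  p1 = 0 + 0 + b.0 + 0 :: —b→ p2
  p2 = 0 :: ·
LTS(Q): 3 reachable states
  q0 = b.(0 + 0 + b.0) :: —b→ q1
  q1 = 0 + 0 + b.0 :: —b→ q2
  q2 = 0 :: ·
Partition-refinement fixed point:
  B0 = {p0, q0}
  B1 = {p1, q1}
  B2 = {p2, q2}
p0 ∈ B0, q0 ∈ B0 → same block
Bisimilar ⇒ trace-equivalent.

YES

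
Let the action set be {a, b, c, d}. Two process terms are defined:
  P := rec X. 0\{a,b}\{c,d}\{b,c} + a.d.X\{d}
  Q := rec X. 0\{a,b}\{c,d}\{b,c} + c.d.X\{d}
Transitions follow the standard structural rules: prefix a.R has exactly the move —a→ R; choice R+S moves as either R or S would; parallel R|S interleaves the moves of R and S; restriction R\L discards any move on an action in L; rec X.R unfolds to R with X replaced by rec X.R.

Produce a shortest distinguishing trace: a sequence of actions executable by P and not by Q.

a

P's transition system — 4 states:
  m0 = rec X. 0\{a,b}\{c,d}\{b,c} + a.d.X\{d} ⊢ =a=> m1
  m1 = d.(rec X. 0\{a,b}\{c,d}\{b,c} + a.d.X\{d})\{d} ⊢ =d=> m2
  m2 = (rec X. 0\{a,b}\{c,d}\{b,c} + a.d.X\{d})\{d} ⊢ =a=> m3
  m3 = (d.(rec X. 0\{a,b}\{c,d}\{b,c} + a.d.X\{d})\{d})\{d} ⊢ stopped
Q's transition system — 4 states:
  n0 = rec X. 0\{a,b}\{c,d}\{b,c} + c.d.X\{d} ⊢ =c=> n1
  n1 = d.(rec X. 0\{a,b}\{c,d}\{b,c} + c.d.X\{d})\{d} ⊢ =d=> n2
  n2 = (rec X. 0\{a,b}\{c,d}\{b,c} + c.d.X\{d})\{d} ⊢ =c=> n3
  n3 = (d.(rec X. 0\{a,b}\{c,d}\{b,c} + c.d.X\{d})\{d})\{d} ⊢ stopped
Trace ⟨a⟩ through P, begin at {m0}:
  step 1 (a): {m1}
  — P admits the full trace.
Trace ⟨a⟩ through Q, begin at {n0}:
  step 1 (a): no successor for Q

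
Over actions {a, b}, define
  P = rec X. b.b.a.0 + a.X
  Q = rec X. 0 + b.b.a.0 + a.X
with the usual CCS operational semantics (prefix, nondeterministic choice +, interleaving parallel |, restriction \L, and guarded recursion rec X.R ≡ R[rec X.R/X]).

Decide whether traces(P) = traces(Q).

traces(P) = traces(Q)

LTS(P): 4 reachable states
  p0 = rec X. b.b.a.0 + a.X | -a-> p0, -b-> p1
  p1 = b.a.0 | -b-> p2
  p2 = a.0 | -a-> p3
  p3 = 0 | ∅
LTS(Q): 4 reachable states
  q0 = rec X. 0 + b.b.a.0 + a.X | -a-> q0, -b-> q1
  q1 = b.a.0 | -b-> q2
  q2 = a.0 | -a-> q3
  q3 = 0 | ∅
Partition-refinement fixed point:
  B0 = {p0, q0}
  B1 = {p1, q1}
  B2 = {p2, q2}
  B3 = {p3, q3}
p0 ∈ B0, q0 ∈ B0 → same block
Bisimilar ⇒ trace-equivalent.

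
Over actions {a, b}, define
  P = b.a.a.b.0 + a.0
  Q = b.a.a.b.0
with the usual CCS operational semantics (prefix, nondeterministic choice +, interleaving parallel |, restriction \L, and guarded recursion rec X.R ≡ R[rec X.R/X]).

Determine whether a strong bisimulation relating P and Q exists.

P's transition system — 5 states:
  s0 = b.a.a.b.0 + a.0 | —a→ s1, —b→ s2
  s1 = 0 | ·
  s2 = a.a.b.0 | —a→ s3
  s3 = a.b.0 | —a→ s4
  s4 = b.0 | —b→ s1
Q's transition system — 5 states:
  t0 = b.a.a.b.0 | —b→ t1
  t1 = a.a.b.0 | —a→ t2
  t2 = a.b.0 | —a→ t3
  t3 = b.0 | —b→ t4
  t4 = 0 | ·
Bisimilarity quotient blocks:
  B0 = {s0}
  B1 = {s2, t1}
  B2 = {s3, t2}
  B3 = {s4, t3}
  B4 = {s1, t4}
  B5 = {t0}
s0 ∈ B0, t0 ∈ B5 → different blocks

NO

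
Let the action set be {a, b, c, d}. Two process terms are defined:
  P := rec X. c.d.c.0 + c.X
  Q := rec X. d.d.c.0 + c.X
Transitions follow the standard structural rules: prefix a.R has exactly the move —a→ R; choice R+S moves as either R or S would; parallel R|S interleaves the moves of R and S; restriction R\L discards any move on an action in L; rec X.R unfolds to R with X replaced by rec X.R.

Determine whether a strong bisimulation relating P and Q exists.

P's transition system — 4 states:
  s0 = rec X. c.d.c.0 + c.X ⊢ -c-> s0, -c-> s1
  s1 = d.c.0 ⊢ -d-> s2
  s2 = c.0 ⊢ -c-> s3
  s3 = 0 ⊢ (no moves)
Q's transition system — 4 states:
  t0 = rec X. d.d.c.0 + c.X ⊢ -c-> t0, -d-> t1
  t1 = d.c.0 ⊢ -d-> t2
  t2 = c.0 ⊢ -c-> t3
  t3 = 0 ⊢ (no moves)
Coarsest stable partition (strong bisimilarity classes):
  B0 = {s0}
  B1 = {s1, t1}
  B2 = {s2, t2}
  B3 = {s3, t3}
  B4 = {t0}
s0 ∈ B0, t0 ∈ B4 → different blocks

not bisimilar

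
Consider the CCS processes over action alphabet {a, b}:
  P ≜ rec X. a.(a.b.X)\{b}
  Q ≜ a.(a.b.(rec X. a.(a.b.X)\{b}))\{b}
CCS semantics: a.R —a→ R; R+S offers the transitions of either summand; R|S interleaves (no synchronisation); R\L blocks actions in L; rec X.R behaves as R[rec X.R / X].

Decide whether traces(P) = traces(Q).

LTS(P): 3 reachable states
  m0 = rec X. a.(a.b.X)\{b} ⊢ -a-> m1
  m1 = (a.b.(rec X. a.(a.b.X)\{b}))\{b} ⊢ -a-> m2
  m2 = (b.(rec X. a.(a.b.X)\{b}))\{b} ⊢ deadlocked
LTS(Q): 3 reachable states
  n0 = a.(a.b.(rec X. a.(a.b.X)\{b}))\{b} ⊢ -a-> n1
  n1 = (a.b.(rec X. a.(a.b.X)\{b}))\{b} ⊢ -a-> n2
  n2 = (b.(rec X. a.(a.b.X)\{b}))\{b} ⊢ deadlocked
Partition-refinement fixed point:
  B0 = {m0, n0}
  B1 = {m1, n1}
  B2 = {m2, n2}
m0 ∈ B0, n0 ∈ B0 → same block
Bisimilar ⇒ trace-equivalent.

YES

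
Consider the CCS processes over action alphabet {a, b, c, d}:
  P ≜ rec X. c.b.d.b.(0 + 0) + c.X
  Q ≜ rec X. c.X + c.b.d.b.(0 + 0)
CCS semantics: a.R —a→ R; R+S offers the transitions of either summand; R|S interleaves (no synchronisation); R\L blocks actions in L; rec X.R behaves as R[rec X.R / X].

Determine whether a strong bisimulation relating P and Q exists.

LTS(P): 5 reachable states
  u0 = rec X. c.b.d.b.(0 + 0) + c.X | ··c··> u0, ··c··> u1
  u1 = b.d.b.(0 + 0) | ··b··> u2
  u2 = d.b.(0 + 0) | ··d··> u3
  u3 = b.(0 + 0) | ··b··> u4
  u4 = 0 + 0 | ·
LTS(Q): 5 reachable states
  v0 = rec X. c.X + c.b.d.b.(0 + 0) | ··c··> v0, ··c··> v1
  v1 = b.d.b.(0 + 0) | ··b··> v2
  v2 = d.b.(0 + 0) | ··d··> v3
  v3 = b.(0 + 0) | ··b··> v4
  v4 = 0 + 0 | ·
Coarsest stable partition (strong bisimilarity classes):
  B0 = {u0, v0}
  B1 = {u1, v1}
  B2 = {u2, v2}
  B3 = {u3, v3}
  B4 = {u4, v4}
u0 ∈ B0, v0 ∈ B0 → same block

bisimilar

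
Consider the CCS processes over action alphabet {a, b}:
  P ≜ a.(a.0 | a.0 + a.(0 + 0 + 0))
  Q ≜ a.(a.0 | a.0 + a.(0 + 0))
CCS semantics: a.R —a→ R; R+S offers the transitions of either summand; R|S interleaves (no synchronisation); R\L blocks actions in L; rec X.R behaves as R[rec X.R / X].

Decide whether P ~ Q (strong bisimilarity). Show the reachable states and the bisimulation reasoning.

bisimilar

P's transition system — 6 states:
  s0 = a.(a.0 | a.0 + a.(0 + 0 + 0)) :: -a-> s1
  s1 = a.0 | a.0 + a.(0 + 0 + 0) :: -a-> s2, -a-> s3, -a-> s4
  s2 = 0 + 0 + 0 :: ∅
  s3 = 0 | a.0 :: -a-> s5
  s4 = a.0 | 0 :: -a-> s5
  s5 = 0 | 0 :: ∅
Q's transition system — 6 states:
  t0 = a.(a.0 | a.0 + a.(0 + 0)) :: -a-> t1
  t1 = a.0 | a.0 + a.(0 + 0) :: -a-> t2, -a-> t3, -a-> t4
  t2 = 0 + 0 :: ∅
  t3 = 0 | a.0 :: -a-> t5
  t4 = a.0 | 0 :: -a-> t5
  t5 = 0 | 0 :: ∅
Coarsest stable partition (strong bisimilarity classes):
  B0 = {s0, t0}
  B1 = {s1, t1}
  B2 = {s2, s5, t2, t5}
  B3 = {s3, s4, t3, t4}
s0 ∈ B0, t0 ∈ B0 → same block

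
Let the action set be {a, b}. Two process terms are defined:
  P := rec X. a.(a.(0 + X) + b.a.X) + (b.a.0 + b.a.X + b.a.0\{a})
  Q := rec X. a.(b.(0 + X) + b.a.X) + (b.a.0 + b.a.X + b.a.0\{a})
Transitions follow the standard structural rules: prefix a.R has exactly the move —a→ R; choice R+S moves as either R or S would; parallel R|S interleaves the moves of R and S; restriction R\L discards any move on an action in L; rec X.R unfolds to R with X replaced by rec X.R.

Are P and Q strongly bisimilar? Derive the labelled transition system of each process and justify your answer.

P's transition system — 8 states:
  p0 = rec X. a.(a.(0 + X) + b.a.X) + (b.a.0 + b.a.X + b.a.0\{a}) → ··a··> p1, ··b··> p2, ··b··> p3, ··b··> p4
  p1 = a.(0 + (rec X. a.(a.(0 + X) + b.a.X) + (b.a.0 + b.a.X + b.a.0\{a}))) + b.a.(rec X. a.(a.(0 + X) + b.a.X) + (b.a.0 + b.a.X + b.a.0\{a})) → ··a··> p5, ··b··> p2
  p2 = a.(rec X. a.(a.(0 + X) + b.a.X) + (b.a.0 + b.a.X + b.a.0\{a})) → ··a··> p0
  p3 = a.0 → ··a··> p6
  p4 = a.0\{a} → ··a··> p7
  p5 = 0 + (rec X. a.(a.(0 + X) + b.a.X) + (b.a.0 + b.a.X + b.a.0\{a})) → ··a··> p1, ··b··> p2, ··b··> p3, ··b··> p4
  p6 = 0 → stopped
  p7 = 0\{a} → stopped
Q's transition system — 8 states:
  q0 = rec X. a.(b.(0 + X) + b.a.X) + (b.a.0 + b.a.X + b.a.0\{a}) → ··a··> q1, ··b··> q2, ··b··> q3, ··b··> q4
  q1 = b.(0 + (rec X. a.(b.(0 + X) + b.a.X) + (b.a.0 + b.a.X + b.a.0\{a}))) + b.a.(rec X. a.(b.(0 + X) + b.a.X) + (b.a.0 + b.a.X + b.a.0\{a})) → ··b··> q2, ··b··> q5
  q2 = a.(rec X. a.(b.(0 + X) + b.a.X) + (b.a.0 + b.a.X + b.a.0\{a})) → ··a··> q0
  q3 = a.0 → ··a··> q6
  q4 = a.0\{a} → ··a··> q7
  q5 = 0 + (rec X. a.(b.(0 + X) + b.a.X) + (b.a.0 + b.a.X + b.a.0\{a})) → ··a··> q1, ··b··> q2, ··b··> q3, ··b··> q4
  q6 = 0 → stopped
  q7 = 0\{a} → stopped
Bisimilarity quotient blocks:
  B0 = {p0, p5}
  B1 = {p1}
  B2 = {p2}
  B3 = {p3, p4, q3, q4}
  B4 = {p6, p7, q6, q7}
  B5 = {q0, q5}
  B6 = {q2}
  B7 = {q1}
p0 ∈ B0, q0 ∈ B5 → different blocks

P ≁ Q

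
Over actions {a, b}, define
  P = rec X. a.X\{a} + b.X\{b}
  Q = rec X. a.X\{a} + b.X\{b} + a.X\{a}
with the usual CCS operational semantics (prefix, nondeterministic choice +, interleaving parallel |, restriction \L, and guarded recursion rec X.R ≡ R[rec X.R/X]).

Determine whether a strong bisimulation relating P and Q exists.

P's transition system — 5 states:
  p0 = rec X. a.X\{a} + b.X\{b} :: —a→ p1, —b→ p2
  p1 = (rec X. a.X\{a} + b.X\{b})\{a} :: —b→ p3
  p2 = (rec X. a.X\{a} + b.X\{b})\{b} :: —a→ p4
  p3 = (rec X. a.X\{a} + b.X\{b})\{b}\{a} :: ·
  p4 = (rec X. a.X\{a} + b.X\{b})\{a}\{b} :: ·
Q's transition system — 5 states:
  q0 = rec X. a.X\{a} + b.X\{b} + a.X\{a} :: —a→ q1, —b→ q2
  q1 = (rec X. a.X\{a} + b.X\{b} + a.X\{a})\{a} :: —b→ q3
  q2 = (rec X. a.X\{a} + b.X\{b} + a.X\{a})\{b} :: —a→ q4
  q3 = (rec X. a.X\{a} + b.X\{b} + a.X\{a})\{b}\{a} :: ·
  q4 = (rec X. a.X\{a} + b.X\{b} + a.X\{a})\{a}\{b} :: ·
Partition-refinement fixed point:
  B0 = {p0, q0}
  B1 = {p1, q1}
  B2 = {p3, p4, q3, q4}
  B3 = {p2, q2}
p0 ∈ B0, q0 ∈ B0 → same block

P ~ Q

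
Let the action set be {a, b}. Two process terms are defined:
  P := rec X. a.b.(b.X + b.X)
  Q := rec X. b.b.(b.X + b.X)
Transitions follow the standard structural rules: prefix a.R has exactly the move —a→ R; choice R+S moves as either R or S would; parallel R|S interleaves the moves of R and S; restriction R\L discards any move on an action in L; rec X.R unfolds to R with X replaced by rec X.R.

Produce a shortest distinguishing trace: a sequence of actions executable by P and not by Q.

a

Reachable graph of P (3 states):
  u0 = rec X. a.b.(b.X + b.X) has moves -a-> u1
  u1 = b.(b.(rec X. a.b.(b.X + b.X)) + b.(rec X. a.b.(b.X + b.X))) has moves -b-> u2
  u2 = b.(rec X. a.b.(b.X + b.X)) + b.(rec X. a.b.(b.X + b.X)) has moves -b-> u0
Reachable graph of Q (3 states):
  v0 = rec X. b.b.(b.X + b.X) has moves -b-> v1
  v1 = b.(b.(rec X. b.b.(b.X + b.X)) + b.(rec X. b.b.(b.X + b.X))) has moves -b-> v2
  v2 = b.(rec X. b.b.(b.X + b.X)) + b.(rec X. b.b.(b.X + b.X)) has moves -b-> v0
Trace ⟨a⟩ through P, begin at {u0}:
  step 1 (a): {u1}
  ✓ P
Trace ⟨a⟩ through Q, begin at {v0}:
  step 1 (a): ∅  — Q cannot continue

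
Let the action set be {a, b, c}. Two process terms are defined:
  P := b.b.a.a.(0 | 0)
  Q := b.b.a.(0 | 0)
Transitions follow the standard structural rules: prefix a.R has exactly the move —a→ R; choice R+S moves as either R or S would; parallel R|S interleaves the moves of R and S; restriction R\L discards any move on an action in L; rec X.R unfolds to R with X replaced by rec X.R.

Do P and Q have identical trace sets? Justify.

LTS(P): 5 reachable states
  s0 = b.b.a.a.(0 | 0) | =b=> s1
  s1 = b.a.a.(0 | 0) | =b=> s2
  s2 = a.a.(0 | 0) | =a=> s3
  s3 = a.(0 | 0) | =a=> s4
  s4 = 0 | 0 | stopped
LTS(Q): 4 reachable states
  t0 = b.b.a.(0 | 0) | =b=> t1
  t1 = b.a.(0 | 0) | =b=> t2
  t2 = a.(0 | 0) | =a=> t3
  t3 = 0 | 0 | stopped
Executing bbaa from P (initial set {s0}):
  after b @ step 1: {s1}
  after b @ step 2: {s2}
  after a @ step 3: {s3}
  after a @ step 4: {s4}
  ✓ P
Executing bbaa from Q (initial set {t0}):
  after b @ step 1: {t1}
  after b @ step 2: {t2}
  after a @ step 3: {t3}
  after a @ step 4: no successor for Q

trace-distinct — witness ⟨bbaa⟩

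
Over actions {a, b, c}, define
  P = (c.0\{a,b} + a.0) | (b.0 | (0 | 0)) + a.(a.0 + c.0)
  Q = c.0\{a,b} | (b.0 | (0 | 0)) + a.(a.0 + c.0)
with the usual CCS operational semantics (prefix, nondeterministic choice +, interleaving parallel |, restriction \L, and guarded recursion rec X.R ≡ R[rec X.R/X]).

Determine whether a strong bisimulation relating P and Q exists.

LTS(P): 8 reachable states
  m0 = (c.0\{a,b} + a.0) | (b.0 | (0 | 0)) + a.(a.0 + c.0) ⊢ ··a··> m1, ··a··> m2, ··b··> m3, ··c··> m4
  m1 = 0 | (b.0 | (0 | 0)) ⊢ ··b··> m5
  m2 = a.0 + c.0 ⊢ ··a··> m6, ··c··> m6
  m3 = (c.0\{a,b} + a.0) | (0 | (0 | 0)) ⊢ ··a··> m5, ··c··> m7
  m4 = 0\{a,b} | (b.0 | (0 | 0)) ⊢ ··b··> m7
  m5 = 0 | (0 | (0 | 0)) ⊢ deadlocked
  m6 = 0 ⊢ deadlocked
  m7 = 0\{a,b} | (0 | (0 | 0)) ⊢ deadlocked
LTS(Q): 6 reachable states
  n0 = c.0\{a,b} | (b.0 | (0 | 0)) + a.(a.0 + c.0) ⊢ ··a··> n1, ··b··> n2, ··c··> n3
  n1 = a.0 + c.0 ⊢ ··a··> n4, ··c··> n4
  n2 = c.0\{a,b} | (0 | (0 | 0)) ⊢ ··c··> n5
  n3 = 0\{a,b} | (b.0 | (0 | 0)) ⊢ ··b··> n5
  n4 = 0 ⊢ deadlocked
  n5 = 0\{a,b} | (0 | (0 | 0)) ⊢ deadlocked
Bisimilarity quotient blocks:
  B0 = {m0}
  B1 = {m1, m4, n3}
  B2 = {m5, m6, m7, n4, n5}
  B3 = {m2, m3, n1}
  B4 = {n0}
  B5 = {n2}
m0 ∈ B0, n0 ∈ B4 → different blocks

not bisimilar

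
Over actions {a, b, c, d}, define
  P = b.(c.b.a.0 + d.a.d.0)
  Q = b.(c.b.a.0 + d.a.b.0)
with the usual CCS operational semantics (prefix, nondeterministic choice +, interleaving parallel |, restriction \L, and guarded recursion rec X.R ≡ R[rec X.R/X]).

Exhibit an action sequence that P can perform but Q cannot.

bdad

Reachable graph of P (7 states):
  m0 = b.(c.b.a.0 + d.a.d.0) ⊢ ··b··> m1
  m1 = c.b.a.0 + d.a.d.0 ⊢ ··c··> m2, ··d··> m3
  m2 = b.a.0 ⊢ ··b··> m4
  m3 = a.d.0 ⊢ ··a··> m5
  m4 = a.0 ⊢ ··a··> m6
  m5 = d.0 ⊢ ··d··> m6
  m6 = 0 ⊢ deadlocked
Reachable graph of Q (7 states):
  n0 = b.(c.b.a.0 + d.a.b.0) ⊢ ··b··> n1
  n1 = c.b.a.0 + d.a.b.0 ⊢ ··c··> n2, ··d··> n3
  n2 = b.a.0 ⊢ ··b··> n4
  n3 = a.b.0 ⊢ ··a··> n5
  n4 = a.0 ⊢ ··a··> n6
  n5 = b.0 ⊢ ··b··> n6
  n6 = 0 ⊢ deadlocked
Trace ⟨bdad⟩ through P, begin at {m0}:
  [1] b ⇒ {m1}
  [2] d ⇒ {m3}
  [3] a ⇒ {m5}
  [4] d ⇒ {m6}
  P completes σ.
Trace ⟨bdad⟩ through Q, begin at {n0}:
  [1] b ⇒ {n1}
  [2] d ⇒ {n3}
  [3] a ⇒ {n5}
  [4] d ⇒ no successor for Q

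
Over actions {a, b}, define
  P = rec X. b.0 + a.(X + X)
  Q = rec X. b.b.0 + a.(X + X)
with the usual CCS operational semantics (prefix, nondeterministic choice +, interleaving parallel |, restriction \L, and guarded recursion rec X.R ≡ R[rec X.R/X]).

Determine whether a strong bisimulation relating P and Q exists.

Reachable graph of P (3 states):
  m0 = rec X. b.0 + a.(X + X) | --a--▸ m1, --b--▸ m2
  m1 = (rec X. b.0 + a.(X + X)) + (rec X. b.0 + a.(X + X)) | --a--▸ m1, --b--▸ m2
  m2 = 0 | deadlocked
Reachable graph of Q (4 states):
  n0 = rec X. b.b.0 + a.(X + X) | --a--▸ n1, --b--▸ n2
  n1 = (rec X. b.b.0 + a.(X + X)) + (rec X. b.b.0 + a.(X + X)) | --a--▸ n1, --b--▸ n2
  n2 = b.0 | --b--▸ n3
  n3 = 0 | deadlocked
Bisimilarity quotient blocks:
  B0 = {m0, m1}
  B1 = {m2, n3}
  B2 = {n0, n1}
  B3 = {n2}
m0 ∈ B0, n0 ∈ B2 → different blocks

NO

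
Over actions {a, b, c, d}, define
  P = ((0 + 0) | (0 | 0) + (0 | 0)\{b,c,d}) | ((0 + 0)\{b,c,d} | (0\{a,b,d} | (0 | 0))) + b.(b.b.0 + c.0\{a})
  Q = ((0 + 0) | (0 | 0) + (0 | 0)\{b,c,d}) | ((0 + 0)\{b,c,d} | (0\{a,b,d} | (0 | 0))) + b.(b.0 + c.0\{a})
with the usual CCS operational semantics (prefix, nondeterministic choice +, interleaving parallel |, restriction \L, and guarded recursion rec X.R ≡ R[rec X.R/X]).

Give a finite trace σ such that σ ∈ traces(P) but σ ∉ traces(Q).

bbb

Reachable graph of P (5 states):
  m0 = ((0 + 0) | (0 | 0) + (0 | 0)\{b,c,d}) | ((0 + 0)\{b,c,d} | (0\{a,b,d} | (0 | 0))) + b.(b.b.0 + c.0\{a}) → =b=> m1
  m1 = b.b.0 + c.0\{a} → =b=> m2, =c=> m3
  m2 = b.0 → =b=> m4
  m3 = 0\{a} → deadlocked
  m4 = 0 → deadlocked
Reachable graph of Q (4 states):
  n0 = ((0 + 0) | (0 | 0) + (0 | 0)\{b,c,d}) | ((0 + 0)\{b,c,d} | (0\{a,b,d} | (0 | 0))) + b.(b.0 + c.0\{a}) → =b=> n1
  n1 = b.0 + c.0\{a} → =b=> n2, =c=> n3
  n2 = 0 → deadlocked
  n3 = 0\{a} → deadlocked
Executing bbb from P (initial set {m0}):
  [1] b ⇒ {m1}
  [2] b ⇒ {m2}
  [3] b ⇒ {m4}
  P completes σ.
Executing bbb from Q (initial set {n0}):
  [1] b ⇒ {n1}
  [2] b ⇒ {n2}
  [3] b ⇒ ∅ (Q stuck)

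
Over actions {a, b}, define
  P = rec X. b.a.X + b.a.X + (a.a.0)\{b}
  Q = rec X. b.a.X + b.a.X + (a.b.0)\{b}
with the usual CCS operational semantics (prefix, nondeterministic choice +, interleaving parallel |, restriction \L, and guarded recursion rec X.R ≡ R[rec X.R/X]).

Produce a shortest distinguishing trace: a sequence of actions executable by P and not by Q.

LTS(P): 4 reachable states
  u0 = rec X. b.a.X + b.a.X + (a.a.0)\{b} :: -a-> u1, -b-> u2
  u1 = (a.0)\{b} :: -a-> u3
  u2 = a.(rec X. b.a.X + b.a.X + (a.a.0)\{b}) :: -a-> u0
  u3 = 0\{b} :: ∅
LTS(Q): 3 reachable states
  v0 = rec X. b.a.X + b.a.X + (a.b.0)\{b} :: -a-> v1, -b-> v2
  v1 = (b.0)\{b} :: ∅
  v2 = a.(rec X. b.a.X + b.a.X + (a.b.0)\{b}) :: -a-> v0
Trace ⟨aa⟩ through P, begin at {u0}:
  after a @ step 1: {u1}
  after a @ step 2: {u3}
  P completes σ.
Trace ⟨aa⟩ through Q, begin at {v0}:
  after a @ step 1: {v1}
  after a @ step 2: no successor for Q

aa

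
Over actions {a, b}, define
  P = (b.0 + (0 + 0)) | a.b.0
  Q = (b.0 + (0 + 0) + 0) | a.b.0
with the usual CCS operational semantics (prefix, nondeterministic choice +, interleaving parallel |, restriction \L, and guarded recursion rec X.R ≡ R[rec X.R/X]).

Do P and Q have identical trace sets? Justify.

P's transition system — 6 states:
  s0 = (b.0 + (0 + 0)) | a.b.0 | —a→ s1, —b→ s2
  s1 = (b.0 + (0 + 0)) | b.0 | —b→ s3, —b→ s4
  s2 = 0 | a.b.0 | —a→ s4
  s3 = (b.0 + (0 + 0)) | 0 | —b→ s5
  s4 = 0 | b.0 | —b→ s5
  s5 = 0 | 0 | ∅
Q's transition system — 6 states:
  t0 = (b.0 + (0 + 0) + 0) | a.b.0 | —a→ t1, —b→ t2
  t1 = (b.0 + (0 + 0) + 0) | b.0 | —b→ t3, —b→ t4
  t2 = 0 | a.b.0 | —a→ t4
  t3 = (b.0 + (0 + 0) + 0) | 0 | —b→ t5
  t4 = 0 | b.0 | —b→ t5
  t5 = 0 | 0 | ∅
Partition-refinement fixed point:
  B0 = {s0, t0}
  B1 = {s2, t2}
  B2 = {s3, s4, t3, t4}
  B3 = {s5, t5}
  B4 = {s1, t1}
s0 ∈ B0, t0 ∈ B0 → same block
Bisimilar ⇒ trace-equivalent.

trace-equivalent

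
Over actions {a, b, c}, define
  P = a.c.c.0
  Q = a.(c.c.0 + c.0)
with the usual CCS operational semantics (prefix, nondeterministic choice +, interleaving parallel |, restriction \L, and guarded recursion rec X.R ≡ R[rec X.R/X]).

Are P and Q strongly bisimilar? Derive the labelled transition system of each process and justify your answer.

NO

Reachable graph of P (4 states):
  u0 = a.c.c.0 | =a=> u1
  u1 = c.c.0 | =c=> u2
  u2 = c.0 | =c=> u3
  u3 = 0 | (no moves)
Reachable graph of Q (4 states):
  v0 = a.(c.c.0 + c.0) | =a=> v1
  v1 = c.c.0 + c.0 | =c=> v2, =c=> v3
  v2 = 0 | (no moves)
  v3 = c.0 | =c=> v2
Coarsest stable partition (strong bisimilarity classes):
  B0 = {u0}
  B1 = {u1}
  B2 = {u2, v3}
  B3 = {u3, v2}
  B4 = {v0}
  B5 = {v1}
u0 ∈ B0, v0 ∈ B4 → different blocks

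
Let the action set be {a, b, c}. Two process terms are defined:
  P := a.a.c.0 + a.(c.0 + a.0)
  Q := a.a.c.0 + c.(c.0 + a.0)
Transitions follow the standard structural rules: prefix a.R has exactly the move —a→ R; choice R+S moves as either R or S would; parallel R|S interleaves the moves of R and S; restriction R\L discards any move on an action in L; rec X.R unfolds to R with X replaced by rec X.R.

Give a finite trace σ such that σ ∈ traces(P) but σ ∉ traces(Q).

LTS(P): 5 reachable states
  p0 = a.a.c.0 + a.(c.0 + a.0) has moves ··a··> p1, ··a··> p2
  p1 = a.c.0 has moves ··a··> p3
  p2 = c.0 + a.0 has moves ··a··> p4, ··c··> p4
  p3 = c.0 has moves ··c··> p4
  p4 = 0 has moves (no moves)
LTS(Q): 5 reachable states
  q0 = a.a.c.0 + c.(c.0 + a.0) has moves ··a··> q1, ··c··> q2
  q1 = a.c.0 has moves ··a··> q3
  q2 = c.0 + a.0 has moves ··a··> q4, ··c··> q4
  q3 = c.0 has moves ··c··> q4
  q4 = 0 has moves (no moves)
Trace ⟨ac⟩ through P, begin at {p0}:
  [1] a ⇒ {p1, p2}
  [2] c ⇒ {p4}
  — P admits the full trace.
Trace ⟨ac⟩ through Q, begin at {q0}:
  [1] a ⇒ {q1}
  [2] c ⇒ ∅  — Q cannot continue

ac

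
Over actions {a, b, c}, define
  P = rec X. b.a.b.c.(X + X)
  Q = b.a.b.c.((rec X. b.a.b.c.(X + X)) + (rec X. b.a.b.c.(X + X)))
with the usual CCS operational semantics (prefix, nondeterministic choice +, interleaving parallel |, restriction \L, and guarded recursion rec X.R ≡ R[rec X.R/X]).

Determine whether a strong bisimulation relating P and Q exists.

bisimilar

LTS(P): 5 reachable states
  p0 = rec X. b.a.b.c.(X + X) :: =b=> p1
  p1 = a.b.c.((rec X. b.a.b.c.(X + X)) + (rec X. b.a.b.c.(X + X))) :: =a=> p2
  p2 = b.c.((rec X. b.a.b.c.(X + X)) + (rec X. b.a.b.c.(X + X))) :: =b=> p3
  p3 = c.((rec X. b.a.b.c.(X + X)) + (rec X. b.a.b.c.(X + X))) :: =c=> p4
  p4 = (rec X. b.a.b.c.(X + X)) + (rec X. b.a.b.c.(X + X)) :: =b=> p1
LTS(Q): 5 reachable states
  q0 = b.a.b.c.((rec X. b.a.b.c.(X + X)) + (rec X. b.a.b.c.(X + X))) :: =b=> q1
  q1 = a.b.c.((rec X. b.a.b.c.(X + X)) + (rec X. b.a.b.c.(X + X))) :: =a=> q2
  q2 = b.c.((rec X. b.a.b.c.(X + X)) + (rec X. b.a.b.c.(X + X))) :: =b=> q3
  q3 = c.((rec X. b.a.b.c.(X + X)) + (rec X. b.a.b.c.(X + X))) :: =c=> q4
  q4 = (rec X. b.a.b.c.(X + X)) + (rec X. b.a.b.c.(X + X)) :: =b=> q1
Bisimilarity quotient blocks:
  B0 = {p0, p4, q0, q4}
  B1 = {p1, q1}
  B2 = {p2, q2}
  B3 = {p3, q3}
p0 ∈ B0, q0 ∈ B0 → same block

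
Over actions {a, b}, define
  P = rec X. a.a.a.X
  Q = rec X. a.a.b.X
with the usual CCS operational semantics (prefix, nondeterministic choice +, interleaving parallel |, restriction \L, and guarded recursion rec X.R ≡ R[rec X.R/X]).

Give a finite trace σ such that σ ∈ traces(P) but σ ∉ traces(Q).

P's transition system — 3 states:
  p0 = rec X. a.a.a.X → ··a··> p1
  p1 = a.a.(rec X. a.a.a.X) → ··a··> p2
  p2 = a.(rec X. a.a.a.X) → ··a··> p0
Q's transition system — 3 states:
  q0 = rec X. a.a.b.X → ··a··> q1
  q1 = a.b.(rec X. a.a.b.X) → ··a··> q2
  q2 = b.(rec X. a.a.b.X) → ··b··> q0
Executing aaa from P (initial set {p0}):
  [1] a ⇒ {p1}
  [2] a ⇒ {p2}
  [3] a ⇒ {p0}
  ✓ P
Executing aaa from Q (initial set {q0}):
  [1] a ⇒ {q1}
  [2] a ⇒ {q2}
  [3] a ⇒ ∅  — Q cannot continue

aaa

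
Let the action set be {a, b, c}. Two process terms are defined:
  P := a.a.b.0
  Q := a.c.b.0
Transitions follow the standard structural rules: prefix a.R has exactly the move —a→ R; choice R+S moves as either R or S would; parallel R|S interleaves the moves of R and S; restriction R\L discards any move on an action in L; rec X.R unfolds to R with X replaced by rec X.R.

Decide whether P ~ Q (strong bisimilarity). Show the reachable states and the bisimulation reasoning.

not bisimilar

Reachable graph of P (4 states):
  p0 = a.a.b.0 | ··a··> p1
  p1 = a.b.0 | ··a··> p2
  p2 = b.0 | ··b··> p3
  p3 = 0 | stopped
Reachable graph of Q (4 states):
  q0 = a.c.b.0 | ··a··> q1
  q1 = c.b.0 | ··c··> q2
  q2 = b.0 | ··b··> q3
  q3 = 0 | stopped
Partition-refinement fixed point:
  B0 = {p0}
  B1 = {p1}
  B2 = {p2, q2}
  B3 = {p3, q3}
  B4 = {q0}
  B5 = {q1}
p0 ∈ B0, q0 ∈ B4 → different blocks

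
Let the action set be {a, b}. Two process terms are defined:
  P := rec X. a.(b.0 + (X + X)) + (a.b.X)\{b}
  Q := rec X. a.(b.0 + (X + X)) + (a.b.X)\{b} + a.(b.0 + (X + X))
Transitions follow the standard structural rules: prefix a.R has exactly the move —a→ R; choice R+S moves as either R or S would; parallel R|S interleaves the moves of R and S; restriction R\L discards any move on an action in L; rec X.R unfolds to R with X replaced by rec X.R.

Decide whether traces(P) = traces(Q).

P's transition system — 4 states:
  s0 = rec X. a.(b.0 + (X + X)) + (a.b.X)\{b} has moves -a-> s1, -a-> s2
  s1 = (b.(rec X. a.(b.0 + (X + X)) + (a.b.X)\{b}))\{b} has moves deadlocked
  s2 = b.0 + ((rec X. a.(b.0 + (X + X)) + (a.b.X)\{b}) + (rec X. a.(b.0 + (X + X)) + (a.b.X)\{b})) has moves -a-> s1, -a-> s2, -b-> s3
  s3 = 0 has moves deadlocked
Q's transition system — 4 states:
  t0 = rec X. a.(b.0 + (X + X)) + (a.b.X)\{b} + a.(b.0 + (X + X)) has moves -a-> t1, -a-> t2
  t1 = (b.(rec X. a.(b.0 + (X + X)) + (a.b.X)\{b} + a.(b.0 + (X + X))))\{b} has moves deadlocked
  t2 = b.0 + ((rec X. a.(b.0 + (X + X)) + (a.b.X)\{b} + a.(b.0 + (X + X))) + (rec X. a.(b.0 + (X + X)) + (a.b.X)\{b} + a.(b.0 + (X + X)))) has moves -a-> t1, -a-> t2, -b-> t3
  t3 = 0 has moves deadlocked
Bisimilarity quotient blocks:
  B0 = {s0, t0}
  B1 = {s1, s3, t1, t3}
  B2 = {s2, t2}
s0 ∈ B0, t0 ∈ B0 → same block
Bisimilar ⇒ trace-equivalent.

YES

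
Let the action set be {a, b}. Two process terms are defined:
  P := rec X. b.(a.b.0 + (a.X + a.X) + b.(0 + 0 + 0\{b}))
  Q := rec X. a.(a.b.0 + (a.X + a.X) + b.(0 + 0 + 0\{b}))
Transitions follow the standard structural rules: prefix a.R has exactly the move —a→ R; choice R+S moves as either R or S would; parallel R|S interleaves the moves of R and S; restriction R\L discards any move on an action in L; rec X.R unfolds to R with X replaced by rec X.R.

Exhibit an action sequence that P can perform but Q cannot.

P's transition system — 5 states:
  s0 = rec X. b.(a.b.0 + (a.X + a.X) + b.(0 + 0 + 0\{b})) → ··b··> s1
  s1 = a.b.0 + (a.(rec X. b.(a.b.0 + (a.X + a.X) + b.(0 + 0 + 0\{b}))) + a.(rec X. b.(a.b.0 + (a.X + a.X) + b.(0 + 0 + 0\{b})))) + b.(0 + 0 + 0\{b}) → ··a··> s0, ··a··> s2, ··b··> s3
  s2 = b.0 → ··b··> s4
  s3 = 0 + 0 + 0\{b} → ·
  s4 = 0 → ·
Q's transition system — 5 states:
  t0 = rec X. a.(a.b.0 + (a.X + a.X) + b.(0 + 0 + 0\{b})) → ··a··> t1
  t1 = a.b.0 + (a.(rec X. a.(a.b.0 + (a.X + a.X) + b.(0 + 0 + 0\{b}))) + a.(rec X. a.(a.b.0 + (a.X + a.X) + b.(0 + 0 + 0\{b})))) + b.(0 + 0 + 0\{b}) → ··a··> t0, ··a··> t2, ··b··> t3
  t2 = b.0 → ··b··> t4
  t3 = 0 + 0 + 0\{b} → ·
  t4 = 0 → ·
Run σ = ⟨b⟩ on P: start {s0}
  [1] b ⇒ {s1}
  — P admits the full trace.
Run σ = ⟨b⟩ on Q: start {t0}
  [1] b ⇒ no successor for Q

b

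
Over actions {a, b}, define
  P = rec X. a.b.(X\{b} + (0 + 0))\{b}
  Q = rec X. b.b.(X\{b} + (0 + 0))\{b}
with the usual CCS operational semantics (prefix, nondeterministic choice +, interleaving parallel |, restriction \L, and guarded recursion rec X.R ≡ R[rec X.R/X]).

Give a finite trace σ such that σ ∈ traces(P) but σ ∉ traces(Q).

LTS(P): 4 reachable states
  m0 = rec X. a.b.(X\{b} + (0 + 0))\{b} :: =a=> m1
  m1 = b.((rec X. a.b.(X\{b} + (0 + 0))\{b})\{b} + (0 + 0))\{b} :: =b=> m2
  m2 = ((rec X. a.b.(X\{b} + (0 + 0))\{b})\{b} + (0 + 0))\{b} :: =a=> m3
  m3 = (b.((rec X. a.b.(X\{b} + (0 + 0))\{b})\{b} + (0 + 0))\{b})\{b}\{b} :: deadlocked
LTS(Q): 3 reachable states
  n0 = rec X. b.b.(X\{b} + (0 + 0))\{b} :: =b=> n1
  n1 = b.((rec X. b.b.(X\{b} + (0 + 0))\{b})\{b} + (0 + 0))\{b} :: =b=> n2
  n2 = ((rec X. b.b.(X\{b} + (0 + 0))\{b})\{b} + (0 + 0))\{b} :: deadlocked
Executing a from P (initial set {m0}):
  after a @ step 1: {m1}
  ✓ P
Executing a from Q (initial set {n0}):
  after a @ step 1: ∅ (Q stuck)

a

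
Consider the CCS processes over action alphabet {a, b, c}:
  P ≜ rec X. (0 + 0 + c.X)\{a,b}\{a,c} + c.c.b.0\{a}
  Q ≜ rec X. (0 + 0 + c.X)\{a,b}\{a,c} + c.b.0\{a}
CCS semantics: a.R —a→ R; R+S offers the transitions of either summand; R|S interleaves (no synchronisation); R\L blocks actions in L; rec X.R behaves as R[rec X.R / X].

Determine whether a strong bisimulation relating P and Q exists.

LTS(P): 4 reachable states
  s0 = rec X. (0 + 0 + c.X)\{a,b}\{a,c} + c.c.b.0\{a} :: --c--▸ s1
  s1 = c.b.0\{a} :: --c--▸ s2
  s2 = b.0\{a} :: --b--▸ s3
  s3 = 0\{a} :: ·
LTS(Q): 3 reachable states
  t0 = rec X. (0 + 0 + c.X)\{a,b}\{a,c} + c.b.0\{a} :: --c--▸ t1
  t1 = b.0\{a} :: --b--▸ t2
  t2 = 0\{a} :: ·
Partition-refinement fixed point:
  B0 = {s0}
  B1 = {s1, t0}
  B2 = {s2, t1}
  B3 = {s3, t2}
s0 ∈ B0, t0 ∈ B1 → different blocks

not bisimilar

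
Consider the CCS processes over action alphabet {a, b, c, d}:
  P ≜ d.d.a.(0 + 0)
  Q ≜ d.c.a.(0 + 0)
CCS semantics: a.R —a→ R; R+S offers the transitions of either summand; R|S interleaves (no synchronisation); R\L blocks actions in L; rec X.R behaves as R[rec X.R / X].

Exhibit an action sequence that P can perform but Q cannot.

dd

P's transition system — 4 states:
  s0 = d.d.a.(0 + 0) → =d=> s1
  s1 = d.a.(0 + 0) → =d=> s2
  s2 = a.(0 + 0) → =a=> s3
  s3 = 0 + 0 → ·
Q's transition system — 4 states:
  t0 = d.c.a.(0 + 0) → =d=> t1
  t1 = c.a.(0 + 0) → =c=> t2
  t2 = a.(0 + 0) → =a=> t3
  t3 = 0 + 0 → ·
Run σ = ⟨dd⟩ on P: start {s0}
  after d @ step 1: {s1}
  after d @ step 2: {s2}
  P completes σ.
Run σ = ⟨dd⟩ on Q: start {t0}
  after d @ step 1: {t1}
  after d @ step 2: no successor for Q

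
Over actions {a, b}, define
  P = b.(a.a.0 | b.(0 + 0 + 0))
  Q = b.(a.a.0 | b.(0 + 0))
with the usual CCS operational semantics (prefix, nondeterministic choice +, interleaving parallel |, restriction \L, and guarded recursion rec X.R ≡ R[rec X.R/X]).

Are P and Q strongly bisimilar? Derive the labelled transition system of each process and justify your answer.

LTS(P): 7 reachable states
  p0 = b.(a.a.0 | b.(0 + 0 + 0)) → -b-> p1
  p1 = a.a.0 | b.(0 + 0 + 0) → -a-> p2, -b-> p3
  p2 = a.0 | b.(0 + 0 + 0) → -a-> p4, -b-> p5
  p3 = a.a.0 | (0 + 0 + 0) → -a-> p5
  p4 = 0 | b.(0 + 0 + 0) → -b-> p6
  p5 = a.0 | (0 + 0 + 0) → -a-> p6
  p6 = 0 | (0 + 0 + 0) → stopped
LTS(Q): 7 reachable states
  q0 = b.(a.a.0 | b.(0 + 0)) → -b-> q1
  q1 = a.a.0 | b.(0 + 0) → -a-> q2, -b-> q3
  q2 = a.0 | b.(0 + 0) → -a-> q4, -b-> q5
  q3 = a.a.0 | (0 + 0) → -a-> q5
  q4 = 0 | b.(0 + 0) → -b-> q6
  q5 = a.0 | (0 + 0) → -a-> q6
  q6 = 0 | (0 + 0) → stopped
Bisimilarity quotient blocks:
  B0 = {p0, q0}
  B1 = {p1, q1}
  B2 = {p2, q2}
  B3 = {p4, q4}
  B4 = {p6, q6}
  B5 = {p5, q5}
  B6 = {p3, q3}
p0 ∈ B0, q0 ∈ B0 → same block

YES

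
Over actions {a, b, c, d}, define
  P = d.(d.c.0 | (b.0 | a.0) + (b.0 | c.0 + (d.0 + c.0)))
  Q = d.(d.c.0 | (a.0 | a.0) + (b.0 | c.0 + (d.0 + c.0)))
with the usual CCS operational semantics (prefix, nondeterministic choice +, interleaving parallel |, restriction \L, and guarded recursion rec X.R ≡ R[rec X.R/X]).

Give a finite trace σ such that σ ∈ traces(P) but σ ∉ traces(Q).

Reachable graph of P (17 states):
  u0 = d.(d.c.0 | (b.0 | a.0) + (b.0 | c.0 + (d.0 + c.0))) → ··d··> u1
  u1 = d.c.0 | (b.0 | a.0) + (b.0 | c.0 + (d.0 + c.0)) → ··a··> u2, ··b··> u3, ··b··> u4, ··c··> u5, ··c··> u6, ··d··> u5, ··d··> u7
  u2 = d.c.0 | (b.0 | 0) → ··b··> u8, ··d··> u9
  u3 = 0 | c.0 → ··c··> u10
  u4 = d.c.0 | (0 | a.0) → ··a··> u8, ··d··> u11
  u5 = 0 → ·
  u6 = b.0 | 0 → ··b··> u10
  u7 = c.0 | (b.0 | a.0) → ··a··> u9, ··b··> u11, ··c··> u12
  u8 = d.c.0 | (0 | 0) → ··d··> u13
  u9 = c.0 | (b.0 | 0) → ··b··> u13, ··c··> u14
  u10 = 0 | 0 → ·
  u11 = c.0 | (0 | a.0) → ··a··> u13, ··c··> u15
  u12 = 0 | (b.0 | a.0) → ··a··> u14, ··b··> u15
  u13 = c.0 | (0 | 0) → ··c··> u16
  u14 = 0 | (b.0 | 0) → ··b··> u16
  u15 = 0 | (0 | a.0) → ··a··> u16
  u16 = 0 | (0 | 0) → ·
Reachable graph of Q (17 states):
  v0 = d.(d.c.0 | (a.0 | a.0) + (b.0 | c.0 + (d.0 + c.0))) → ··d··> v1
  v1 = d.c.0 | (a.0 | a.0) + (b.0 | c.0 + (d.0 + c.0)) → ··a··> v2, ··a··> v3, ··b··> v4, ··c··> v5, ··c··> v6, ··d··> v5, ··d··> v7
  v2 = d.c.0 | (0 | a.0) → ··a··> v8, ··d··> v9
  v3 = d.c.0 | (a.0 | 0) → ··a··> v8, ··d··> v10
  v4 = 0 | c.0 → ··c··> v11
  v5 = 0 → ·
  v6 = b.0 | 0 → ··b··> v11
  v7 = c.0 | (a.0 | a.0) → ··a··> v10, ··a··> v9, ··c··> v12
  v8 = d.c.0 | (0 | 0) → ··d··> v13
  v9 = c.0 | (0 | a.0) → ··a··> v13, ··c··> v14
  v10 = c.0 | (a.0 | 0) → ··a··> v13, ··c··> v15
  v11 = 0 | 0 → ·
  v12 = 0 | (a.0 | a.0) → ··a··> v14, ··a··> v15
  v13 = c.0 | (0 | 0) → ··c··> v16
  v14 = 0 | (0 | a.0) → ··a··> v16
  v15 = 0 | (a.0 | 0) → ··a··> v16
  v16 = 0 | (0 | 0) → ·
Executing dab from P (initial set {u0}):
  step 1 (d): {u1}
  step 2 (a): {u2}
  step 3 (b): {u8}
  P completes σ.
Executing dab from Q (initial set {v0}):
  step 1 (d): {v1}
  step 2 (a): {v2, v3}
  step 3 (b): ∅ (Q stuck)

dab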